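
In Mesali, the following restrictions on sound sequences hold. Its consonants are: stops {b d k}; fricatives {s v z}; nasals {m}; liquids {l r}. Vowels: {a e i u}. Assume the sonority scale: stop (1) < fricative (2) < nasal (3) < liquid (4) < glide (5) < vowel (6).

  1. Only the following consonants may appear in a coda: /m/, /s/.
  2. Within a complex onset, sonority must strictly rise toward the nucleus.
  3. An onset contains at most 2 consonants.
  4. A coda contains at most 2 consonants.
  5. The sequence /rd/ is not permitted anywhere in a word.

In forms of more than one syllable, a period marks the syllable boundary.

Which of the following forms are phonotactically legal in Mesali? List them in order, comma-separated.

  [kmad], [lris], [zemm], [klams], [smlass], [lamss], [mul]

[zemm], [klams]

[kmad] — violates constraint 1: syllable 1 coda contains /d/, which is not a licensed coda consonant → phonotactically illegal
[lris] — violates constraint 2: syllable 1 onset /lr/: /l/ (liquid, 4) → /r/ (liquid, 4) does not rise → phonotactically illegal
[zemm] — σ1 onset /z/, coda /mm/ (2C) ok → phonotactically legal
[klams] — σ1 onset /kl/ (1→4 rises), coda /ms/ (2C) ok → phonotactically legal
[smlass] — violates constraint 3: syllable 1 onset /sml/ has 3 consonants (> 2) → phonotactically illegal
[lamss] — violates constraint 4: syllable 1 coda /mss/ has 3 consonants (> 2) → phonotactically illegal
[mul] — violates constraint 1: syllable 1 coda contains /l/, which is not a licensed coda consonant → phonotactically illegal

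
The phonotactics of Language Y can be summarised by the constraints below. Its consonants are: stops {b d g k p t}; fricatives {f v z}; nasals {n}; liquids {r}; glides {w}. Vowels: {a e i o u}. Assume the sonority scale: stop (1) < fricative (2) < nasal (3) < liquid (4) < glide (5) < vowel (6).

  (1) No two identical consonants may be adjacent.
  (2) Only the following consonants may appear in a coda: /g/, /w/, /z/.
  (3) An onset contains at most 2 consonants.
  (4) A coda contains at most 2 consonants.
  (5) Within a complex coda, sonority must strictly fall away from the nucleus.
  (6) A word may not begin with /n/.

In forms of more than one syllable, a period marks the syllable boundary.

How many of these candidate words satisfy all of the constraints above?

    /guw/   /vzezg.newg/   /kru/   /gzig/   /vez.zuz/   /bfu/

5

/guw/ — σ1 onset /g/, coda /w/ ok → licit
/vzezg.newg/ — σ1 onset /vz/ (2C), coda /zg/ (2→1 falls) ok; σ2 onset /n/, coda /wg/ (5→1 falls) ok → licit
/kru/ — σ1 onset /kr/ (2C), coda /∅/ ok → licit
/gzig/ — σ1 onset /gz/ (2C), coda /g/ ok → licit
/vez.zuz/ — violates constraint 1: adjacent identical consonants /zz/ → illicit
/bfu/ — σ1 onset /bf/ (2C), coda /∅/ ok → licit
Licit: /guw/, /vzezg.newg/, /kru/, /gzig/, /bfu/ → 5.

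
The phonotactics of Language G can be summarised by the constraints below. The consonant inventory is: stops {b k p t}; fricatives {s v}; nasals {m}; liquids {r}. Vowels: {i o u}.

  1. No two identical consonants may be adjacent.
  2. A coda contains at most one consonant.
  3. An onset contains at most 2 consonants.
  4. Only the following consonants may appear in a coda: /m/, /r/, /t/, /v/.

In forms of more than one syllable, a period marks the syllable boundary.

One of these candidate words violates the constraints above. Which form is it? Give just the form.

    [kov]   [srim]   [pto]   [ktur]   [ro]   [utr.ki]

[utr.ki]

[kov] — σ1 onset /k/, coda /v/ ok → well-formed
[srim] — σ1 onset /sr/ (2C), coda /m/ ok → well-formed
[pto] — σ1 onset /pt/ (2C), coda /∅/ ok → well-formed
[ktur] — σ1 onset /kt/ (2C), coda /r/ ok → well-formed
[ro] — σ1 onset /r/, coda /∅/ ok → well-formed
[utr.ki] — violates constraint 2: syllable 1 coda /tr/ has 2 consonants (> 1) → ill-formed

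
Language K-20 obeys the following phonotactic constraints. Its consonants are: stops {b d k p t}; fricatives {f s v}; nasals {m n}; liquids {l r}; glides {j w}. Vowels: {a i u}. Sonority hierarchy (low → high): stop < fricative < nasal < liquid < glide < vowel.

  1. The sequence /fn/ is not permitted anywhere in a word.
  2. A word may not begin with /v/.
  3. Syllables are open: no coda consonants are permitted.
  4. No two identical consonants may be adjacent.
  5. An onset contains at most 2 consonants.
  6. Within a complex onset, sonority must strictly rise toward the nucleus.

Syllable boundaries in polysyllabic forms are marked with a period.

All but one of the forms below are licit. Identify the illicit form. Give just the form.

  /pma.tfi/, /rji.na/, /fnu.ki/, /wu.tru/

/pma.tfi/ — σ1 onset /pm/ (1→3 rises), coda /∅/ ok; σ2 onset /tf/ (1→2 rises), coda /∅/ ok → licit
/rji.na/ — σ1 onset /rj/ (4→5 rises), coda /∅/ ok; σ2 onset /n/, coda /∅/ ok → licit
/fnu.ki/ — violates constraint 1: contains banned sequence /fn/ → illicit
/wu.tru/ — σ1 onset /w/, coda /∅/ ok; σ2 onset /tr/ (1→4 rises), coda /∅/ ok → licit

/fnu.ki/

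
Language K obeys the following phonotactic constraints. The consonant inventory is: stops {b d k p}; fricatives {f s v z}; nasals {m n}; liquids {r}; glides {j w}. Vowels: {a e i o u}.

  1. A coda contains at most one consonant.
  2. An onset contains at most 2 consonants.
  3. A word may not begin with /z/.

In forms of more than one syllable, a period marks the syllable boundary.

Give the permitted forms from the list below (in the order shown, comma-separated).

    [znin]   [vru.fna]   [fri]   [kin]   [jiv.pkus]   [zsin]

[vru.fna], [fri], [kin], [jiv.pkus]

[znin] — violates constraint 3: word begins with /z/ → not permitted
[vru.fna] — σ1 onset /vr/ (2C), coda /∅/ ok; σ2 onset /fn/ (2C), coda /∅/ ok → permitted
[fri] — σ1 onset /fr/ (2C), coda /∅/ ok → permitted
[kin] — σ1 onset /k/, coda /n/ ok → permitted
[jiv.pkus] — σ1 onset /j/, coda /v/ ok; σ2 onset /pk/ (2C), coda /s/ ok → permitted
[zsin] — violates constraint 3: word begins with /z/ → not permitted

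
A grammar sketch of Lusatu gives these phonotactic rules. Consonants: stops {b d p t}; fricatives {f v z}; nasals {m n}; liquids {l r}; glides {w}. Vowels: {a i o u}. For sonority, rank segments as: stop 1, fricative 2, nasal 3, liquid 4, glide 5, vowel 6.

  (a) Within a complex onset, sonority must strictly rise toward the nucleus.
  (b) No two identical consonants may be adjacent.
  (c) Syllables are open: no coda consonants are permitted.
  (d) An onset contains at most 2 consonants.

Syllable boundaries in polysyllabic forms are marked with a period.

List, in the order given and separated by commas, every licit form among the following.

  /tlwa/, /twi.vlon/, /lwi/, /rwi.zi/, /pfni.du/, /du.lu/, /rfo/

/tlwa/ — violates constraint (d): syllable 1 onset /tlw/ has 3 consonants (> 2) → illicit
/twi.vlon/ — violates constraint (c): syllable 2 coda /n/ has 1 consonant (> 0) → illicit
/lwi/ — σ1 onset /lw/ (4→5 rises), coda /∅/ ok → licit
/rwi.zi/ — σ1 onset /rw/ (4→5 rises), coda /∅/ ok; σ2 onset /z/, coda /∅/ ok → licit
/pfni.du/ — violates constraint (d): syllable 1 onset /pfn/ has 3 consonants (> 2) → illicit
/du.lu/ — σ1 onset /d/, coda /∅/ ok; σ2 onset /l/, coda /∅/ ok → licit
/rfo/ — violates constraint (a): syllable 1 onset /rf/: /r/ (liquid, 4) → /f/ (fricative, 2) does not rise → illicit

/lwi/, /rwi.zi/, /du.lu/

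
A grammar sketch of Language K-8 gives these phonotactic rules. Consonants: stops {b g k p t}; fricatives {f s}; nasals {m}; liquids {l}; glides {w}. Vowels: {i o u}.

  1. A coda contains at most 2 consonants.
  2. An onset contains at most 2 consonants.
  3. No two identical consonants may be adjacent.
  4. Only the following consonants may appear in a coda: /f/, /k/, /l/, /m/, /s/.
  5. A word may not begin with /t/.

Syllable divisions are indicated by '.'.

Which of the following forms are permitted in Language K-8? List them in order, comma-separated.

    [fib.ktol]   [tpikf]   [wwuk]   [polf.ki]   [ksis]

[fib.ktol] — violates constraint 4: syllable 1 coda contains /b/, which is not a licensed coda consonant → not permitted
[tpikf] — violates constraint 5: word begins with /t/ → not permitted
[wwuk] — violates constraint 3: adjacent identical consonants /ww/ → not permitted
[polf.ki] — σ1 onset /p/, coda /lf/ (2C) ok; σ2 onset /k/, coda /∅/ ok → permitted
[ksis] — σ1 onset /ks/ (2C), coda /s/ ok → permitted

[polf.ki], [ksis]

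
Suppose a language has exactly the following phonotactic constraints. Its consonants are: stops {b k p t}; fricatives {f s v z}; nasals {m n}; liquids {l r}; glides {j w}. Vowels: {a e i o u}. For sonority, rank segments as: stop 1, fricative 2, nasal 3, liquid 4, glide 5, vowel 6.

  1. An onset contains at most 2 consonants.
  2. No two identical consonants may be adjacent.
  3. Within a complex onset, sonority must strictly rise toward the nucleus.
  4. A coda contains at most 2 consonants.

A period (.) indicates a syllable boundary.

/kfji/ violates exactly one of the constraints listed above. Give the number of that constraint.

1

/kfji/: syllable 1 onset /kfj/ has 3 consonants (> 2).
This is a violation of constraint 1: "An onset contains at most 2 consonants."
The remaining constraints (2, 3, 4) are satisfied.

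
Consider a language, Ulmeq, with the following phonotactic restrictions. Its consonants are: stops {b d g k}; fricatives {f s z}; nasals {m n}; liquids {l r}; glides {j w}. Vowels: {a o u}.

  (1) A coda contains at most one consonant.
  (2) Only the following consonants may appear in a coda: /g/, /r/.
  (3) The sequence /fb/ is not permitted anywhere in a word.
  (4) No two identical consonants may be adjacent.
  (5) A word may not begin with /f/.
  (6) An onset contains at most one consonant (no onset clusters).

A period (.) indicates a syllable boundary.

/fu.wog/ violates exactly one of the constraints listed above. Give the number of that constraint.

5

/fu.wog/: word begins with /f/.
This is a violation of constraint 5: "A word may not begin with /f/."
The remaining constraints (1, 2, 3, 4, 6) are satisfied.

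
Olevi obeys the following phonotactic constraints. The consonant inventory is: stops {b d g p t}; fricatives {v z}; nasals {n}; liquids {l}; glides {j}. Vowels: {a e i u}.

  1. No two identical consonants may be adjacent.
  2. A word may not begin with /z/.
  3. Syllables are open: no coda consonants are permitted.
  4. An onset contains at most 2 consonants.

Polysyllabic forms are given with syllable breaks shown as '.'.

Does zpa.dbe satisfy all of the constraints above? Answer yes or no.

zpa.dbe — violates constraint 2: word begins with /z/ → ill-formed

no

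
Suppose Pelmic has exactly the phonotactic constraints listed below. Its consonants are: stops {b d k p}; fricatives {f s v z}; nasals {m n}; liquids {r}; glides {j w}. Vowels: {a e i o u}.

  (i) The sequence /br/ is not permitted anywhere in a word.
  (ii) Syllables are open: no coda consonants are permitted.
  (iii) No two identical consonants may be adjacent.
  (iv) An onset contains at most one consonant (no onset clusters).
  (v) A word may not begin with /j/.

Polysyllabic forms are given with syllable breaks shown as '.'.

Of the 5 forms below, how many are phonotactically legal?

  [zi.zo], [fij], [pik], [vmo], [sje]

1

[zi.zo] — σ1 onset /z/, coda /∅/ ok; σ2 onset /z/, coda /∅/ ok → phonotactically legal
[fij] — violates constraint (ii): syllable 1 coda /j/ has 1 consonant (> 0) → phonotactically illegal
[pik] — violates constraint (ii): syllable 1 coda /k/ has 1 consonant (> 0) → phonotactically illegal
[vmo] — violates constraint (iv): syllable 1 onset /vm/ has 2 consonants (> 1) → phonotactically illegal
[sje] — violates constraint (iv): syllable 1 onset /sj/ has 2 consonants (> 1) → phonotactically illegal
Phonotactically legal: [zi.zo] → 1.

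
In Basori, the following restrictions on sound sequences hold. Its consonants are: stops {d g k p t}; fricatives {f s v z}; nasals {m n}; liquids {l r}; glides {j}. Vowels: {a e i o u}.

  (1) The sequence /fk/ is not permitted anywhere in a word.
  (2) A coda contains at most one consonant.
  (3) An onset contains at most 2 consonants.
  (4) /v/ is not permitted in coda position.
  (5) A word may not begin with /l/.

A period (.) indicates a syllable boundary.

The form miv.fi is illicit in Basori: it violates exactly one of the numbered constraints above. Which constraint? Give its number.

4

miv.fi: syllable 1 coda contains /v/.
This is a violation of constraint 4: "/v/ is not permitted in coda position."
The remaining constraints (1, 2, 3, 5) are satisfied.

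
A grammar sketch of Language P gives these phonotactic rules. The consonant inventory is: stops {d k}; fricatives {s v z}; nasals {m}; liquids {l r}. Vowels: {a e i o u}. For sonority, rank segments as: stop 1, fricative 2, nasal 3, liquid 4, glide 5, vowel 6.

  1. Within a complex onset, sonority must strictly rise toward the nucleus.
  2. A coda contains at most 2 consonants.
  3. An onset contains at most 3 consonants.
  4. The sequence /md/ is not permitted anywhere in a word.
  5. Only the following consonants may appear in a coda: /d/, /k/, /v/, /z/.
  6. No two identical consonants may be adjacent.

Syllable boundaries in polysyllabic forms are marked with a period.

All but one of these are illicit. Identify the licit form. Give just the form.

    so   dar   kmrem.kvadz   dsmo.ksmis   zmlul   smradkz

so

so — σ1 onset /s/, coda /∅/ ok → licit
dar — violates constraint 5: syllable 1 coda contains /r/, which is not a licensed coda consonant → illicit
kmrem.kvadz — violates constraint 5: syllable 1 coda contains /m/, which is not a licensed coda consonant → illicit
dsmo.ksmis — violates constraint 5: syllable 2 coda contains /s/, which is not a licensed coda consonant → illicit
zmlul — violates constraint 5: syllable 1 coda contains /l/, which is not a licensed coda consonant → illicit
smradkz — violates constraint 2: syllable 1 coda /dkz/ has 3 consonants (> 2) → illicit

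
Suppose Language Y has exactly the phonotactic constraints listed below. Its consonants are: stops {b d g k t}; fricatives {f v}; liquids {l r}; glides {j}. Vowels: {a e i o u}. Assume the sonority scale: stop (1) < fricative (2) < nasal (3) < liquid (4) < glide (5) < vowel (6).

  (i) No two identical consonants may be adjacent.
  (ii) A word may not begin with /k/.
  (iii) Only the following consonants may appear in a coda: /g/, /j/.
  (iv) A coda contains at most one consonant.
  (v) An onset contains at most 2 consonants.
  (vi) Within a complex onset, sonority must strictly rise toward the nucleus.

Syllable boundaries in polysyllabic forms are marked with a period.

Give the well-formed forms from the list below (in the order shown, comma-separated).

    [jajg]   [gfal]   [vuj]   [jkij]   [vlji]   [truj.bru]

[jajg] — violates constraint (iv): syllable 1 coda /jg/ has 2 consonants (> 1) → ill-formed
[gfal] — violates constraint (iii): syllable 1 coda contains /l/, which is not a licensed coda consonant → ill-formed
[vuj] — σ1 onset /v/, coda /j/ ok → well-formed
[jkij] — violates constraint (vi): syllable 1 onset /jk/: /j/ (glide, 5) → /k/ (stop, 1) does not rise → ill-formed
[vlji] — violates constraint (v): syllable 1 onset /vlj/ has 3 consonants (> 2) → ill-formed
[truj.bru] — σ1 onset /tr/ (1→4 rises), coda /j/ ok; σ2 onset /br/ (1→4 rises), coda /∅/ ok → well-formed

[vuj], [truj.bru]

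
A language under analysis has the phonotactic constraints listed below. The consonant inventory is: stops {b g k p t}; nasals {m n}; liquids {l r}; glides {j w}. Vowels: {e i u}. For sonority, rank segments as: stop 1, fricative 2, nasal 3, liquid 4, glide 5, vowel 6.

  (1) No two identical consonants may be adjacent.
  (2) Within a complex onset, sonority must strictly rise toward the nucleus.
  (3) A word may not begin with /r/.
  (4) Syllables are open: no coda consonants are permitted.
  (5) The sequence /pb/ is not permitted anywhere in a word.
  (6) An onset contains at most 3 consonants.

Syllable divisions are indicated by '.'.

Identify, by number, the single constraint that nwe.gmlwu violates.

nwe.gmlwu: syllable 2 onset /gmlw/ has 4 consonants (> 3).
This is a violation of constraint 6: "An onset contains at most 3 consonants."
The remaining constraints (1, 2, 3, 4, 5) are satisfied.

6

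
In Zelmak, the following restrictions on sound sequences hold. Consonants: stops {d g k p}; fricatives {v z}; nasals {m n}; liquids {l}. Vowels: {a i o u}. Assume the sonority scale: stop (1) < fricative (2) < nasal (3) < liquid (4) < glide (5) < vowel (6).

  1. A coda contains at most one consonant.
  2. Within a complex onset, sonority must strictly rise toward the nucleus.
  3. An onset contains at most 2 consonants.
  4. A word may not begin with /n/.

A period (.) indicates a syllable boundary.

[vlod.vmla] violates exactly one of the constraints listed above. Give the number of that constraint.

3

[vlod.vmla]: syllable 2 onset /vml/ has 3 consonants (> 2).
This is a violation of constraint 3: "An onset contains at most 2 consonants."
The remaining constraints (1, 2, 4) are satisfied.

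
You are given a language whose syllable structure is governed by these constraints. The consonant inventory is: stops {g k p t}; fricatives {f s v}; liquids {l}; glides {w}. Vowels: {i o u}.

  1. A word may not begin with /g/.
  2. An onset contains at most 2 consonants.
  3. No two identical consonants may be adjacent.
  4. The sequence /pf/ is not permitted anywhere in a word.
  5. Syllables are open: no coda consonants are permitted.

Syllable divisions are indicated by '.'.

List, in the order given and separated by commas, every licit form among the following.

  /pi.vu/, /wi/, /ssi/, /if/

/pi.vu/ — σ1 onset /p/, coda /∅/ ok; σ2 onset /v/, coda /∅/ ok → licit
/wi/ — σ1 onset /w/, coda /∅/ ok → licit
/ssi/ — violates constraint 3: adjacent identical consonants /ss/ → illicit
/if/ — violates constraint 5: syllable 1 coda /f/ has 1 consonant (> 0) → illicit

/pi.vu/, /wi/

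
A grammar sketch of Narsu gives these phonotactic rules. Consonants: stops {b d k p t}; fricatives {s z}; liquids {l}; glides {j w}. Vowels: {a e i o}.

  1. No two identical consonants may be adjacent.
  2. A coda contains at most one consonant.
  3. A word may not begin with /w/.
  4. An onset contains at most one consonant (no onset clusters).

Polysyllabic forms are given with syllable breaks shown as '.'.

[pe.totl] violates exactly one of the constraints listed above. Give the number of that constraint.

2

[pe.totl]: syllable 2 coda /tl/ has 2 consonants (> 1).
This is a violation of constraint 2: "A coda contains at most one consonant."
The remaining constraints (1, 3, 4) are satisfied.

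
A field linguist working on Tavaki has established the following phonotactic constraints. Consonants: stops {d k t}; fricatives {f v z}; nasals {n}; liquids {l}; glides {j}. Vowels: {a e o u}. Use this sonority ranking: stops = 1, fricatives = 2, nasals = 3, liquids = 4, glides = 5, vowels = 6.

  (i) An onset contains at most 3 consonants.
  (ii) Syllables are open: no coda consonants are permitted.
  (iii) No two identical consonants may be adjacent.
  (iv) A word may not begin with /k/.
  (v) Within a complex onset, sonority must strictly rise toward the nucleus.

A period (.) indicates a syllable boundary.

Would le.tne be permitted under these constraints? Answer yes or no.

yes

le.tne — σ1 onset /l/, coda /∅/ ok; σ2 onset /tn/ (1→3 rises), coda /∅/ ok → permitted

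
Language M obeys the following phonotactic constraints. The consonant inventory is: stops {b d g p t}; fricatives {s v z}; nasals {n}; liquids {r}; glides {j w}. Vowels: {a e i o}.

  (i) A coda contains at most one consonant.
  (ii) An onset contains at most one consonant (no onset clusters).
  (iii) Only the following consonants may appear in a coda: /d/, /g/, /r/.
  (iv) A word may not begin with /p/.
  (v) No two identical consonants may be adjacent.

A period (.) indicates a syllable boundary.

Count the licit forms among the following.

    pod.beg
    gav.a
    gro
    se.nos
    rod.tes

pod.beg — violates constraint (iv): word begins with /p/ → illicit
gav.a — violates constraint (iii): syllable 1 coda contains /v/, which is not a licensed coda consonant → illicit
gro — violates constraint (ii): syllable 1 onset /gr/ has 2 consonants (> 1) → illicit
se.nos — violates constraint (iii): syllable 2 coda contains /s/, which is not a licensed coda consonant → illicit
rod.tes — violates constraint (iii): syllable 2 coda contains /s/, which is not a licensed coda consonant → illicit
No form is licit → 0.

0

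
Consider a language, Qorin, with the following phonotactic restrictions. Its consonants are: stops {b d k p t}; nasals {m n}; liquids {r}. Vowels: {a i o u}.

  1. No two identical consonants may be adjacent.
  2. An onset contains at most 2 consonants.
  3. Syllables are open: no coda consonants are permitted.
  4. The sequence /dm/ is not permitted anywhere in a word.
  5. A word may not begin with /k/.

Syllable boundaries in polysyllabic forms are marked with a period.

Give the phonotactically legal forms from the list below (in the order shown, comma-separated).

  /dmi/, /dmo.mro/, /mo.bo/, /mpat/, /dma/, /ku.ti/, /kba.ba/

/mo.bo/

/dmi/ — violates constraint 4: contains banned sequence /dm/ → phonotactically illegal
/dmo.mro/ — violates constraint 4: contains banned sequence /dm/ → phonotactically illegal
/mo.bo/ — σ1 onset /m/, coda /∅/ ok; σ2 onset /b/, coda /∅/ ok → phonotactically legal
/mpat/ — violates constraint 3: syllable 1 coda /t/ has 1 consonant (> 0) → phonotactically illegal
/dma/ — violates constraint 4: contains banned sequence /dm/ → phonotactically illegal
/ku.ti/ — violates constraint 5: word begins with /k/ → phonotactically illegal
/kba.ba/ — violates constraint 5: word begins with /k/ → phonotactically illegal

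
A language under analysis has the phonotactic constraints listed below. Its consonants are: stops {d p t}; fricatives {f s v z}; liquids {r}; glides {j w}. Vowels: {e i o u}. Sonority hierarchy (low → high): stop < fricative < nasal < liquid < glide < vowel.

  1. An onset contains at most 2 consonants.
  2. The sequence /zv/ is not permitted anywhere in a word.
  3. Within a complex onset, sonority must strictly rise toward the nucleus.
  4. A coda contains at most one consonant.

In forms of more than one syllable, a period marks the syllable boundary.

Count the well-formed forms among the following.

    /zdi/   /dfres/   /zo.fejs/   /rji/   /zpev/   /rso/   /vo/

/zdi/ — violates constraint 3: syllable 1 onset /zd/: /z/ (fricative, 2) → /d/ (stop, 1) does not rise → ill-formed
/dfres/ — violates constraint 1: syllable 1 onset /dfr/ has 3 consonants (> 2) → ill-formed
/zo.fejs/ — violates constraint 4: syllable 2 coda /js/ has 2 consonants (> 1) → ill-formed
/rji/ — σ1 onset /rj/ (4→5 rises), coda /∅/ ok → well-formed
/zpev/ — violates constraint 3: syllable 1 onset /zp/: /z/ (fricative, 2) → /p/ (stop, 1) does not rise → ill-formed
/rso/ — violates constraint 3: syllable 1 onset /rs/: /r/ (liquid, 4) → /s/ (fricative, 2) does not rise → ill-formed
/vo/ — σ1 onset /v/, coda /∅/ ok → well-formed
Well-formed: /rji/, /vo/ → 2.

2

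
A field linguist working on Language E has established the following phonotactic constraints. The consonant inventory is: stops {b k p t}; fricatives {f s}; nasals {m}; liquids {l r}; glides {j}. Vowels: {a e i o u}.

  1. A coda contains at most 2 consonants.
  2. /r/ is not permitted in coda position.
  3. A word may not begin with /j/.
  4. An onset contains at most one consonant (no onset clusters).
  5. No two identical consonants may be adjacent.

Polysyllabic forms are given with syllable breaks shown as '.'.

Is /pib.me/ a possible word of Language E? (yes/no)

yes

/pib.me/ — σ1 onset /p/, coda /b/ ok; σ2 onset /m/, coda /∅/ ok → phonotactically legal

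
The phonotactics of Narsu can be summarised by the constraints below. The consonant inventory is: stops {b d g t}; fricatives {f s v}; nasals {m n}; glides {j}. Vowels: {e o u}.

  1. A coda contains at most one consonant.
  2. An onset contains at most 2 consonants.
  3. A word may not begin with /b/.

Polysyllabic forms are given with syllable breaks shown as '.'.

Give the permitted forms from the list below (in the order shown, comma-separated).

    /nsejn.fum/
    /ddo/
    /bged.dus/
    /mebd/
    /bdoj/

/ddo/

/nsejn.fum/ — violates constraint 1: syllable 1 coda /jn/ has 2 consonants (> 1) → not permitted
/ddo/ — σ1 onset /dd/ (2C), coda /∅/ ok → permitted
/bged.dus/ — violates constraint 3: word begins with /b/ → not permitted
/mebd/ — violates constraint 1: syllable 1 coda /bd/ has 2 consonants (> 1) → not permitted
/bdoj/ — violates constraint 3: word begins with /b/ → not permitted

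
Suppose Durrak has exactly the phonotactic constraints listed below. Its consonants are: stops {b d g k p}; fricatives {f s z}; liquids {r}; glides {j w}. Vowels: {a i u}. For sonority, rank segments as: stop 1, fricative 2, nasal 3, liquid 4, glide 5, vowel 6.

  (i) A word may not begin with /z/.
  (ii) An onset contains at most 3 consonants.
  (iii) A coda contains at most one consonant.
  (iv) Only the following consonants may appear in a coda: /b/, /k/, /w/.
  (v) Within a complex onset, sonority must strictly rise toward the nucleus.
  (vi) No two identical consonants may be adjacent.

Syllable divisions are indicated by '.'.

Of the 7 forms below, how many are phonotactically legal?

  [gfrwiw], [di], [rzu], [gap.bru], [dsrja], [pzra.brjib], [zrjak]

2

[gfrwiw] — violates constraint (ii): syllable 1 onset /gfrw/ has 4 consonants (> 3) → phonotactically illegal
[di] — σ1 onset /d/, coda /∅/ ok → phonotactically legal
[rzu] — violates constraint (v): syllable 1 onset /rz/: /r/ (liquid, 4) → /z/ (fricative, 2) does not rise → phonotactically illegal
[gap.bru] — violates constraint (iv): syllable 1 coda contains /p/, which is not a licensed coda consonant → phonotactically illegal
[dsrja] — violates constraint (ii): syllable 1 onset /dsrj/ has 4 consonants (> 3) → phonotactically illegal
[pzra.brjib] — σ1 onset /pzr/ (1→2→4 rises), coda /∅/ ok; σ2 onset /brj/ (1→4→5 rises), coda /b/ ok → phonotactically legal
[zrjak] — violates constraint (i): word begins with /z/ → phonotactically illegal
Phonotactically legal: [di], [pzra.brjib] → 2.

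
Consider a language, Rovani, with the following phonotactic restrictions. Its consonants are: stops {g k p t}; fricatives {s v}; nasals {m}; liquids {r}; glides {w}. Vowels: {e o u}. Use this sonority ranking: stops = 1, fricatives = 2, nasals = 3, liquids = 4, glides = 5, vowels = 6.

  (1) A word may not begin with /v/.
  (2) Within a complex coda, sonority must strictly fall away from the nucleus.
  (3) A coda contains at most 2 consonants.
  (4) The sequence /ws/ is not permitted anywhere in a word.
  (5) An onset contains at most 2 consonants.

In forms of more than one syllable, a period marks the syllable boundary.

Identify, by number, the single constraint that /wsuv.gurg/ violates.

4

/wsuv.gurg/: contains banned sequence /ws/.
This is a violation of constraint 4: "The sequence /ws/ is not permitted anywhere in a word."
The remaining constraints (1, 2, 3, 5) are satisfied.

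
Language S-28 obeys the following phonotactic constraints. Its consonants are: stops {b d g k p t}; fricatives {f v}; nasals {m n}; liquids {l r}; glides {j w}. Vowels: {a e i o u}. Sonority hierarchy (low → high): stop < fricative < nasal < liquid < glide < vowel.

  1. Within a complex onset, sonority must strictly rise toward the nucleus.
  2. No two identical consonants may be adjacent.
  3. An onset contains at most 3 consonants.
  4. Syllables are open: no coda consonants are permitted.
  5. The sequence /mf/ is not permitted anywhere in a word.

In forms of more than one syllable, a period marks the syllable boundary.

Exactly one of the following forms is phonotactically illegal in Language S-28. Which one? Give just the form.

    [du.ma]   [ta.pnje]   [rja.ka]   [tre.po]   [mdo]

[mdo]

[du.ma] — σ1 onset /d/, coda /∅/ ok; σ2 onset /m/, coda /∅/ ok → phonotactically legal
[ta.pnje] — σ1 onset /t/, coda /∅/ ok; σ2 onset /pnj/ (1→3→5 rises), coda /∅/ ok → phonotactically legal
[rja.ka] — σ1 onset /rj/ (4→5 rises), coda /∅/ ok; σ2 onset /k/, coda /∅/ ok → phonotactically legal
[tre.po] — σ1 onset /tr/ (1→4 rises), coda /∅/ ok; σ2 onset /p/, coda /∅/ ok → phonotactically legal
[mdo] — violates constraint 1: syllable 1 onset /md/: /m/ (nasal, 3) → /d/ (stop, 1) does not rise → phonotactically illegal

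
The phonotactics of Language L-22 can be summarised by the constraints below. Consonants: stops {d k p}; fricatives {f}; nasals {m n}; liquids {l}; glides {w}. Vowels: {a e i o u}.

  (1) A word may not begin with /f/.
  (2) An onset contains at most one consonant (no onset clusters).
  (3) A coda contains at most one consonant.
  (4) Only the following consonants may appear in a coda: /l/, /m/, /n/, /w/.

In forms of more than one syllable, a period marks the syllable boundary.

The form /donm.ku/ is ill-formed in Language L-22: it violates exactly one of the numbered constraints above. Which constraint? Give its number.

/donm.ku/: syllable 1 coda /nm/ has 2 consonants (> 1).
This is a violation of constraint 3: "A coda contains at most one consonant."
The remaining constraints (1, 2, 4) are satisfied.

3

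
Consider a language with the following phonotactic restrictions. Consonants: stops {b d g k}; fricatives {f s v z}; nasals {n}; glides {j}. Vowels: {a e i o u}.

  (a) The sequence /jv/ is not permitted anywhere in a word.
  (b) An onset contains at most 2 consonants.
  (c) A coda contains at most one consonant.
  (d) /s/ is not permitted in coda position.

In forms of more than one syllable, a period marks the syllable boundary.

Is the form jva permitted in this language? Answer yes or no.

no

jva — violates constraint (a): contains banned sequence /jv/ → not permitted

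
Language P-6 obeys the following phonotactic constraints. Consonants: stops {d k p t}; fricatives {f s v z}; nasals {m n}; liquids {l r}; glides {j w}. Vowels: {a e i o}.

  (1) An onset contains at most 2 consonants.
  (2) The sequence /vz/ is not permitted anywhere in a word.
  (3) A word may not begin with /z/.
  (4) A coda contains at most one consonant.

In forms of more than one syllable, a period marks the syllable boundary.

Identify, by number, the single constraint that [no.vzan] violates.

[no.vzan]: contains banned sequence /vz/.
This is a violation of constraint 2: "The sequence /vz/ is not permitted anywhere in a word."
The remaining constraints (1, 3, 4) are satisfied.

2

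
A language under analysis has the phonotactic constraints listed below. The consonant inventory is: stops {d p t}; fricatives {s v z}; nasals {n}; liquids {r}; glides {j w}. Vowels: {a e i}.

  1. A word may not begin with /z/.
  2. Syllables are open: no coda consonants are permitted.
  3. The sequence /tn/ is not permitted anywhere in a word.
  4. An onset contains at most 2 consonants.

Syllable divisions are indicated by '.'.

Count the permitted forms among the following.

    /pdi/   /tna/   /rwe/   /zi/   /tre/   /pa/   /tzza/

/pdi/ — σ1 onset /pd/ (2C), coda /∅/ ok → permitted
/tna/ — violates constraint 3: contains banned sequence /tn/ → not permitted
/rwe/ — σ1 onset /rw/ (2C), coda /∅/ ok → permitted
/zi/ — violates constraint 1: word begins with /z/ → not permitted
/tre/ — σ1 onset /tr/ (2C), coda /∅/ ok → permitted
/pa/ — σ1 onset /p/, coda /∅/ ok → permitted
/tzza/ — violates constraint 4: syllable 1 onset /tzz/ has 3 consonants (> 2) → not permitted
Permitted: /pdi/, /rwe/, /tre/, /pa/ → 4.

4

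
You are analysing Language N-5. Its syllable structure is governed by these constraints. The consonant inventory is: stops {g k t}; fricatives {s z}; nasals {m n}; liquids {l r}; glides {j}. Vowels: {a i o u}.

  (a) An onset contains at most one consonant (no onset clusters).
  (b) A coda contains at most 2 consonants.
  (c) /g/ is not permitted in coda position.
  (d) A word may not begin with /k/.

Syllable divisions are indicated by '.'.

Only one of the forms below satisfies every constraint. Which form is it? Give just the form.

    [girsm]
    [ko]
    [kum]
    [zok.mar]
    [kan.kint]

[girsm] — violates constraint (b): syllable 1 coda /rsm/ has 3 consonants (> 2) → phonotactically illegal
[ko] — violates constraint (d): word begins with /k/ → phonotactically illegal
[kum] — violates constraint (d): word begins with /k/ → phonotactically illegal
[zok.mar] — σ1 onset /z/, coda /k/ ok; σ2 onset /m/, coda /r/ ok → phonotactically legal
[kan.kint] — violates constraint (d): word begins with /k/ → phonotactically illegal

[zok.mar]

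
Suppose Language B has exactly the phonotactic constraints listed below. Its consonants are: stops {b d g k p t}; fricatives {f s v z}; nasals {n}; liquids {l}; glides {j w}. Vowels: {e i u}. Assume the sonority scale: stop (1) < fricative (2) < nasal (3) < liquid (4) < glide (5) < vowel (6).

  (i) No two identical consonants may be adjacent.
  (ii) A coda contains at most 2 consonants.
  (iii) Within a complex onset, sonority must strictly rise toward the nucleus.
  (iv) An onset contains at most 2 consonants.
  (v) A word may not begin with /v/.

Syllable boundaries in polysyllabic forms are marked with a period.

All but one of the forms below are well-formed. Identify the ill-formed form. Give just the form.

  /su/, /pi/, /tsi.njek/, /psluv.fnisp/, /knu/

/psluv.fnisp/

/su/ — σ1 onset /s/, coda /∅/ ok → well-formed
/pi/ — σ1 onset /p/, coda /∅/ ok → well-formed
/tsi.njek/ — σ1 onset /ts/ (1→2 rises), coda /∅/ ok; σ2 onset /nj/ (3→5 rises), coda /k/ ok → well-formed
/psluv.fnisp/ — violates constraint (iv): syllable 1 onset /psl/ has 3 consonants (> 2) → ill-formed
/knu/ — σ1 onset /kn/ (1→3 rises), coda /∅/ ok → well-formed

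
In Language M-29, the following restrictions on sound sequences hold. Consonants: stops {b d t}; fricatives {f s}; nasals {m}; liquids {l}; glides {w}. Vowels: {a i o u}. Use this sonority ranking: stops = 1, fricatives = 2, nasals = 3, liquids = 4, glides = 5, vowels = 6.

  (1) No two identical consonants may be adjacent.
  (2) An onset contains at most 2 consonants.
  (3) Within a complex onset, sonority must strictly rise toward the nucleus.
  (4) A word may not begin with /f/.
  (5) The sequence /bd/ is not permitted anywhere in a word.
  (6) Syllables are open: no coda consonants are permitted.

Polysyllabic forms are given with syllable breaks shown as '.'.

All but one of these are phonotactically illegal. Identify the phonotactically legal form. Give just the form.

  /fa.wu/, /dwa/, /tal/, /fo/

/dwa/

/fa.wu/ — violates constraint 4: word begins with /f/ → phonotactically illegal
/dwa/ — σ1 onset /dw/ (1→5 rises), coda /∅/ ok → phonotactically legal
/tal/ — violates constraint 6: syllable 1 coda /l/ has 1 consonant (> 0) → phonotactically illegal
/fo/ — violates constraint 4: word begins with /f/ → phonotactically illegal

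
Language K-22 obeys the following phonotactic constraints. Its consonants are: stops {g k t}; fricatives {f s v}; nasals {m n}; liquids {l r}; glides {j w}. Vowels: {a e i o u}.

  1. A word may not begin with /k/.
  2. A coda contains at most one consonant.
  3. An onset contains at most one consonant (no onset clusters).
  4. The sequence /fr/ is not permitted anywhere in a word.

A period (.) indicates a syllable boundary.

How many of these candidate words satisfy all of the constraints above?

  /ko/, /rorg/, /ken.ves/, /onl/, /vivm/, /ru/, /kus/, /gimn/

1

/ko/ — violates constraint 1: word begins with /k/ → ill-formed
/rorg/ — violates constraint 2: syllable 1 coda /rg/ has 2 consonants (> 1) → ill-formed
/ken.ves/ — violates constraint 1: word begins with /k/ → ill-formed
/onl/ — violates constraint 2: syllable 1 coda /nl/ has 2 consonants (> 1) → ill-formed
/vivm/ — violates constraint 2: syllable 1 coda /vm/ has 2 consonants (> 1) → ill-formed
/ru/ — σ1 onset /r/, coda /∅/ ok → well-formed
/kus/ — violates constraint 1: word begins with /k/ → ill-formed
/gimn/ — violates constraint 2: syllable 1 coda /mn/ has 2 consonants (> 1) → ill-formed
Well-formed: /ru/ → 1.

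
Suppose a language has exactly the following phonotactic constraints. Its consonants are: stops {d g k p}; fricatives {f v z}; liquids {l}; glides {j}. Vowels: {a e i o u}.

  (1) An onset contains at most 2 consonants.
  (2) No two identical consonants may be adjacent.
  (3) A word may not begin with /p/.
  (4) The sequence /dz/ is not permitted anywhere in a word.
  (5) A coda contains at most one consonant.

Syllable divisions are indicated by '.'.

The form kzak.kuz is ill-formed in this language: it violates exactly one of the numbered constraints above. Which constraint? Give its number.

2

kzak.kuz: adjacent identical consonants /kk/.
This is a violation of constraint 2: "No two identical consonants may be adjacent."
The remaining constraints (1, 3, 4, 5) are satisfied.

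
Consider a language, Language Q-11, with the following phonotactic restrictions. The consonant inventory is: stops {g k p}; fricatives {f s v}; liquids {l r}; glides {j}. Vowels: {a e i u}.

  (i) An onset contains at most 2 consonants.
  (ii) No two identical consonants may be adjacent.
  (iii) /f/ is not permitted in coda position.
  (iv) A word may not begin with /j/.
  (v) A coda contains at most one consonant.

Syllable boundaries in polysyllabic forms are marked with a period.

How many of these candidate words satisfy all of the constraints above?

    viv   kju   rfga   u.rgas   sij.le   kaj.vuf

viv — σ1 onset /v/, coda /v/ ok → phonotactically legal
kju — σ1 onset /kj/ (2C), coda /∅/ ok → phonotactically legal
rfga — violates constraint (i): syllable 1 onset /rfg/ has 3 consonants (> 2) → phonotactically illegal
u.rgas — σ1 onset /∅/, coda /∅/ ok; σ2 onset /rg/ (2C), coda /s/ ok → phonotactically legal
sij.le — σ1 onset /s/, coda /j/ ok; σ2 onset /l/, coda /∅/ ok → phonotactically legal
kaj.vuf — violates constraint (iii): syllable 2 coda contains /f/ → phonotactically illegal
Phonotactically legal: viv, kju, u.rgas, sij.le → 4.

4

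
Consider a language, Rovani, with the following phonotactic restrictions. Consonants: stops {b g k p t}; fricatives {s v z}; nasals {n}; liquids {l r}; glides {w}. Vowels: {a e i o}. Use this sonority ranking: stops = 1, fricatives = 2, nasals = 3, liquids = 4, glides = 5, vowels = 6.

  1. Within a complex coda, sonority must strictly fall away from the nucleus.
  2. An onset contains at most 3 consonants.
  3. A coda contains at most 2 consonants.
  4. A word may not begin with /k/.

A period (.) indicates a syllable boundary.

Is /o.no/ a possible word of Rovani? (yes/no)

yes

/o.no/ — σ1 onset /∅/, coda /∅/ ok; σ2 onset /n/, coda /∅/ ok → phonotactically legal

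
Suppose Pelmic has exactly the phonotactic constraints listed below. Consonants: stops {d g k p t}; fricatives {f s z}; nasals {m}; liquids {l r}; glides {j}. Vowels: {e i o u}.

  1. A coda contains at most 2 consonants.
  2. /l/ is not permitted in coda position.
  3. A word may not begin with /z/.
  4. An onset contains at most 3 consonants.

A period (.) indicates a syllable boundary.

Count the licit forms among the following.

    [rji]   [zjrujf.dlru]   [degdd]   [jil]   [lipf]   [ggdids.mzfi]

[rji] — σ1 onset /rj/ (2C), coda /∅/ ok → licit
[zjrujf.dlru] — violates constraint 3: word begins with /z/ → illicit
[degdd] — violates constraint 1: syllable 1 coda /gdd/ has 3 consonants (> 2) → illicit
[jil] — violates constraint 2: syllable 1 coda contains /l/ → illicit
[lipf] — σ1 onset /l/, coda /pf/ (2C) ok → licit
[ggdids.mzfi] — σ1 onset /ggd/ (3C), coda /ds/ (2C) ok; σ2 onset /mzf/ (3C), coda /∅/ ok → licit
Licit: [rji], [lipf], [ggdids.mzfi] → 3.

3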